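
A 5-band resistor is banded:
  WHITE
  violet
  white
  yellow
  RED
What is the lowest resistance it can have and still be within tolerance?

White → 9 (first significant figure)
Violet → 7 (second significant figure)
White → 9 (third significant figure)
Yellow → ×10^4 multiplier
Red → ±2% tolerance
979 × 10000 = 9790000 Ω
Lowest = 9790000 × (1 − 2/100) = 9594200 Ω.

9594200 Ω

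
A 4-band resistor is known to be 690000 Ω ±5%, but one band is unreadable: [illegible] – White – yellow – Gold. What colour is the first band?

690000 Ω = 69 × 10^4.
The first band gives digit 6 of the significand, and 6 is blue.

blue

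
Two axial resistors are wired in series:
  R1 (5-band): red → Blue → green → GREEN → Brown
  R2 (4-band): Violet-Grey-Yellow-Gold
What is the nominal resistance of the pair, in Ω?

27280000 Ω

R1: red, blue, green → 265; green ×10^5 → 26500000 Ω.
R2: violet, grey → 78; yellow ×10^4 → 780000 Ω.
Series: 26500000 + 780000 = 27280000 Ω.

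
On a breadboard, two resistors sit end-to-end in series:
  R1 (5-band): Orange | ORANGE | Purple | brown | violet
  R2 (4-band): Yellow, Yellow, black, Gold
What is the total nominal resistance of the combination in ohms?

R1: orange, orange, violet → 337; brown ×10 → 3370 Ω.
R2: yellow, yellow → 44; black ×1 → 44 Ω.
Series: 3370 + 44 = 3414 Ω.

3414 Ω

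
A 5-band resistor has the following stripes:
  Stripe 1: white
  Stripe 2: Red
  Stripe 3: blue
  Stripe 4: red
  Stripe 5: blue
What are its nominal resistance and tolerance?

92600 Ω ±0.25%

White → 9 (first significant figure)
Red → 2 (second significant figure)
Blue → 6 (third significant figure)
Red → ×10^2 multiplier
Blue → ±0.25% tolerance
926 × 100 = 92600 Ω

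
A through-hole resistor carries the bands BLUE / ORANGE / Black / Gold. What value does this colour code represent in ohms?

Blue → 6 (first significant figure)
Orange → 3 (second significant figure)
Black → ×1 multiplier
63 × 1 = 63 Ω

63 Ω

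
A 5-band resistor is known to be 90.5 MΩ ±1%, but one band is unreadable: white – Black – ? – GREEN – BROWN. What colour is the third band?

green

90500000 Ω = 905 × 10^5.
The third band gives digit 5 of the significand, and 5 is green.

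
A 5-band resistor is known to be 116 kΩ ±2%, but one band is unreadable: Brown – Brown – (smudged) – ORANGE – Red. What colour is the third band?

blue

116000 Ω = 116 × 10^3.
The third band gives digit 6 of the significand, and 6 is blue.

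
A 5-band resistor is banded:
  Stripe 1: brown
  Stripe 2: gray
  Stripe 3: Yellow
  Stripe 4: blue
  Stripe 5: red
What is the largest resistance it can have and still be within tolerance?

Brown → 1 (first significant figure)
Grey → 8 (second significant figure)
Yellow → 4 (third significant figure)
Blue → ×10^6 multiplier
Red → ±2% tolerance
184 × 1000000 = 184000000 Ω
Largest = 184000000 × (1 + 2/100) = 187680000 Ω.

187680000 Ω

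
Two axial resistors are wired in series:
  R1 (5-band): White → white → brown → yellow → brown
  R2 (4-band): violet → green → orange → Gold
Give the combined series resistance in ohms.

R1: white, white, brown → 991; yellow ×10^4 → 9910000 Ω.
R2: violet, green → 75; orange ×10^3 → 75000 Ω.
Series: 9910000 + 75000 = 9985000 Ω.

9985000 Ω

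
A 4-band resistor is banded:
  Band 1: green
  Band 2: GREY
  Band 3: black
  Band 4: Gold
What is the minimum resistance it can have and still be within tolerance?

55.1 Ω

Green → 5 (first significant figure)
Grey → 8 (second significant figure)
Black → ×1 multiplier
Gold → ±5% tolerance
58 × 1 = 58 Ω
Minimum = 58 × (1 − 5/100) = 55.1 Ω.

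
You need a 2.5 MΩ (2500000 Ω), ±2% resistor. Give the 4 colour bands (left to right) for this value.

red, green, green, red

2500000 Ω = 25 × 10^5.
2 → red
5 → green
Multiplier 10^5 → green.
±2% tolerance → red.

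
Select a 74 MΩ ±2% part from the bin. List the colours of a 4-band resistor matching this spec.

74000000 Ω = 74 × 10^6.
7 → violet
4 → yellow
Multiplier 10^6 → blue.
±2% tolerance → red.

violet, yellow, blue, red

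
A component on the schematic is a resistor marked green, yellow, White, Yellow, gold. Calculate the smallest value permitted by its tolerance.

5215500 Ω

Green → 5 (first significant figure)
Yellow → 4 (second significant figure)
White → 9 (third significant figure)
Yellow → ×10^4 multiplier
Gold → ±5% tolerance
549 × 10000 = 5490000 Ω
Smallest = 5490000 × (1 − 5/100) = 5215500 Ω.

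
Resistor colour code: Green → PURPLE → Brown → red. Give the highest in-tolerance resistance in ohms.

581.4 Ω

Green → 5 (first significant figure)
Violet → 7 (second significant figure)
Brown → ×10 multiplier
Red → ±2% tolerance
57 × 10 = 570 Ω
Highest = 570 × (1 + 2/100) = 581.4 Ω.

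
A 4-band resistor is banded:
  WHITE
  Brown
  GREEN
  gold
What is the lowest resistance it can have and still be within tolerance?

8645000 Ω

White → 9 (first significant figure)
Brown → 1 (second significant figure)
Green → ×10^5 multiplier
Gold → ±5% tolerance
91 × 100000 = 9100000 Ω
Lowest = 9100000 × (1 − 5/100) = 8645000 Ω.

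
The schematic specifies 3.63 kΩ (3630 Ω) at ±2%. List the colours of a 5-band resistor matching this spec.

3630 Ω = 363 × 10^1.
3 → orange
6 → blue
3 → orange
Multiplier 10^1 → brown.
±2% tolerance → red.

orange, blue, orange, brown, red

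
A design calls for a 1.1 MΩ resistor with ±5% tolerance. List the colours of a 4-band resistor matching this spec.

brown, brown, green, gold

1100000 Ω = 11 × 10^5.
1 → brown
1 → brown
Multiplier 10^5 → green.
±5% tolerance → gold.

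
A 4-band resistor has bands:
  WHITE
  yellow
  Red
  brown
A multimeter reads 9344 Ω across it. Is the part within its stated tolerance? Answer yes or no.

yes

White → 9 (first significant figure)
Yellow → 4 (second significant figure)
Red → ×10^2 multiplier
Brown → ±1% tolerance
94 × 100 = 9400 Ω
Allowed range: 9306 Ω to 9494 Ω.
9344 Ω lies inside that range.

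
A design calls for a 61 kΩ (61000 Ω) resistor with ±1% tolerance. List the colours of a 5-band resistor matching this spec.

61000 Ω = 610 × 10^2.
6 → blue
1 → brown
0 → black
Multiplier 10^2 → red.
±1% tolerance → brown.

blue, brown, black, red, brown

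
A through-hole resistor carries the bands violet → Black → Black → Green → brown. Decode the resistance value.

Violet → 7 (first significant figure)
Black → 0 (second significant figure)
Black → 0 (third significant figure)
Green → ×10^5 multiplier
700 × 100000 = 70000000 Ω

70000000 Ω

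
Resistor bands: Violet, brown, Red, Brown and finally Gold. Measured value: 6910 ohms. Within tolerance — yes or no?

Violet → 7 (first significant figure)
Brown → 1 (second significant figure)
Red → 2 (third significant figure)
Brown → ×10 multiplier
Gold → ±5% tolerance
712 × 10 = 7120 Ω
Allowed range: 6764 Ω to 7476 Ω.
6910 ohms lies inside that range.

yes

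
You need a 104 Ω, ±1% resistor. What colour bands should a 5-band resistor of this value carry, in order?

brown, black, yellow, black, brown

104 Ω = 104 × 10^0.
1 → brown
0 → black
4 → yellow
Multiplier 10^0 → black.
±1% tolerance → brown.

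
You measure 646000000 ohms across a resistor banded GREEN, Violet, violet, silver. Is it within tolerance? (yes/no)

no

Green → 5 (first significant figure)
Violet → 7 (second significant figure)
Violet → ×10^7 multiplier
Silver → ±10% tolerance
57 × 10000000 = 570000000 Ω
Allowed range: 513000000 Ω to 627000000 Ω.
646000000 ohms lies outside that range.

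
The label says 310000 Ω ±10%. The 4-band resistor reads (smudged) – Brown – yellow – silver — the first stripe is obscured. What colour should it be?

310000 Ω = 31 × 10^4.
The first band gives digit 3 of the significand, and 3 is orange.

orange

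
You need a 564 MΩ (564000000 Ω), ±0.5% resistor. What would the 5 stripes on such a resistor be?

green, blue, yellow, blue, green

564000000 Ω = 564 × 10^6.
5 → green
6 → blue
4 → yellow
Multiplier 10^6 → blue.
±0.5% tolerance → green.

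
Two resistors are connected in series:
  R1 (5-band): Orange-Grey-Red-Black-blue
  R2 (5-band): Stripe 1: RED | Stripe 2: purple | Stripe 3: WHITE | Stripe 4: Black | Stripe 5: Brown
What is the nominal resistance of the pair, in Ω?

661 Ω

R1: orange, grey, red → 382; black ×1 → 382 Ω.
R2: red, violet, white → 279; black ×1 → 279 Ω.
Series: 382 + 279 = 661 Ω.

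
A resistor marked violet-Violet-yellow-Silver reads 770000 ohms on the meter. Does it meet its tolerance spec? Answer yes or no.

yes

Violet → 7 (first significant figure)
Violet → 7 (second significant figure)
Yellow → ×10^4 multiplier
Silver → ±10% tolerance
77 × 10000 = 770000 Ω
Allowed range: 693000 Ω to 847000 Ω.
770000 ohms lies inside that range.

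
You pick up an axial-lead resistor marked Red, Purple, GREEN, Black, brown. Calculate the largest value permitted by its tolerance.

277.75 Ω

Red → 2 (first significant figure)
Violet → 7 (second significant figure)
Green → 5 (third significant figure)
Black → ×1 multiplier
Brown → ±1% tolerance
275 × 1 = 275 Ω
Largest = 275 × (1 + 1/100) = 277.75 Ω.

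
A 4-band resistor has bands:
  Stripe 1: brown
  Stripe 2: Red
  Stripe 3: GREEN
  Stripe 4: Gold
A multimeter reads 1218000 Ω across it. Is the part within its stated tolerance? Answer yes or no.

Brown → 1 (first significant figure)
Red → 2 (second significant figure)
Green → ×10^5 multiplier
Gold → ±5% tolerance
12 × 100000 = 1200000 Ω
Allowed range: 1140000 Ω to 1260000 Ω.
1218000 Ω lies inside that range.

yes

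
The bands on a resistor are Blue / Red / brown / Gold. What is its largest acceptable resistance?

651 Ω

Blue → 6 (first significant figure)
Red → 2 (second significant figure)
Brown → ×10 multiplier
Gold → ±5% tolerance
62 × 10 = 620 Ω
Largest = 620 × (1 + 5/100) = 651 Ω.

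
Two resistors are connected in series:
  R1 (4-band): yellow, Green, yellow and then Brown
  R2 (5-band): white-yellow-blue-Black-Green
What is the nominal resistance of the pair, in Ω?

450946 Ω

R1: yellow, green → 45; yellow ×10^4 → 450000 Ω.
R2: white, yellow, blue → 946; black ×1 → 946 Ω.
Series: 450000 + 946 = 450946 Ω.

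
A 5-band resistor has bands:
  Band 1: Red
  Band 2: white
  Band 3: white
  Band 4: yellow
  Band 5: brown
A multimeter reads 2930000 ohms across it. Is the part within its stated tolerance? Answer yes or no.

Red → 2 (first significant figure)
White → 9 (second significant figure)
White → 9 (third significant figure)
Yellow → ×10^4 multiplier
Brown → ±1% tolerance
299 × 10000 = 2990000 Ω
Allowed range: 2960100 Ω to 3019900 Ω.
2930000 ohms lies outside that range.

no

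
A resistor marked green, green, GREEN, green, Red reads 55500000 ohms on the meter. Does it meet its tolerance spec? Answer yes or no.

yes

Green → 5 (first significant figure)
Green → 5 (second significant figure)
Green → 5 (third significant figure)
Green → ×10^5 multiplier
Red → ±2% tolerance
555 × 100000 = 55500000 Ω
Allowed range: 54390000 Ω to 56610000 Ω.
55500000 ohms lies inside that range.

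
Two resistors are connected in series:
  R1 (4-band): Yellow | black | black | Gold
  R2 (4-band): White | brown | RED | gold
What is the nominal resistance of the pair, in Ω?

9140 Ω

R1: yellow, black → 40; black ×1 → 40 Ω.
R2: white, brown → 91; red ×10^2 → 9100 Ω.
Series: 40 + 9100 = 9140 Ω.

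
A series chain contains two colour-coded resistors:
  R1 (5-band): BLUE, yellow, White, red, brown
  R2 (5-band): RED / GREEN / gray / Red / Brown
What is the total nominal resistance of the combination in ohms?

90700 Ω

R1: blue, yellow, white → 649; red ×10^2 → 64900 Ω.
R2: red, green, grey → 258; red ×10^2 → 25800 Ω.
Series: 64900 + 25800 = 90700 Ω.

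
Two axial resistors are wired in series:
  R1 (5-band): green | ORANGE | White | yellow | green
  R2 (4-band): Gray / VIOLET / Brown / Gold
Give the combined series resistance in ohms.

R1: green, orange, white → 539; yellow ×10^4 → 5390000 Ω.
R2: grey, violet → 87; brown ×10 → 870 Ω.
Series: 5390000 + 870 = 5390870 Ω.

5390870 Ω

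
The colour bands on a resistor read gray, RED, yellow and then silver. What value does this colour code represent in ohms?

820000 Ω

Grey → 8 (first significant figure)
Red → 2 (second significant figure)
Yellow → ×10^4 multiplier
82 × 10000 = 820000 Ω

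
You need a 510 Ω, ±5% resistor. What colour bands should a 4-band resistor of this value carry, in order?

510 Ω = 51 × 10^1.
5 → green
1 → brown
Multiplier 10^1 → brown.
±5% tolerance → gold.

green, brown, brown, gold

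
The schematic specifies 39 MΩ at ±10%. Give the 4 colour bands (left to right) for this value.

orange, white, blue, silver

39000000 Ω = 39 × 10^6.
3 → orange
9 → white
Multiplier 10^6 → blue.
±10% tolerance → silver.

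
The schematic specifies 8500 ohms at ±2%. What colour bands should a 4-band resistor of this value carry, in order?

grey, green, red, red

8500 Ω = 85 × 10^2.
8 → grey
5 → green
Multiplier 10^2 → red.
±2% tolerance → red.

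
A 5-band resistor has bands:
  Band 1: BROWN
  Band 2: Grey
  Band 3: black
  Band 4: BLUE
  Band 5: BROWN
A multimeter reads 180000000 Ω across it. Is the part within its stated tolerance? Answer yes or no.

Brown → 1 (first significant figure)
Grey → 8 (second significant figure)
Black → 0 (third significant figure)
Blue → ×10^6 multiplier
Brown → ±1% tolerance
180 × 1000000 = 180000000 Ω
Allowed range: 178200000 Ω to 181800000 Ω.
180000000 Ω lies inside that range.

yes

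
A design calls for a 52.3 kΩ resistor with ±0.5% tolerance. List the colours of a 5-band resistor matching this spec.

52300 Ω = 523 × 10^2.
5 → green
2 → red
3 → orange
Multiplier 10^2 → red.
±0.5% tolerance → green.

green, red, orange, red, green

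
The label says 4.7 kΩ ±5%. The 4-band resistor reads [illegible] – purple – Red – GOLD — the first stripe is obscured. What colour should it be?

yellow

4700 Ω = 47 × 10^2.
The first band gives digit 4 of the significand, and 4 is yellow.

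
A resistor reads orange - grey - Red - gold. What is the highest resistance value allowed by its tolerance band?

Orange → 3 (first significant figure)
Grey → 8 (second significant figure)
Red → ×10^2 multiplier
Gold → ±5% tolerance
38 × 100 = 3800 Ω
Highest = 3800 × (1 + 5/100) = 3990 Ω.

3990 Ω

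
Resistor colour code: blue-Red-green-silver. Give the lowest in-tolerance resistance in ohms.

Blue → 6 (first significant figure)
Red → 2 (second significant figure)
Green → ×10^5 multiplier
Silver → ±10% tolerance
62 × 100000 = 6200000 Ω
Lowest = 6200000 × (1 − 10/100) = 5580000 Ω.

5580000 Ω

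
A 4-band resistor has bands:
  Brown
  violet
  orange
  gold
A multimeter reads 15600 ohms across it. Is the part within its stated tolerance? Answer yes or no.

no

Brown → 1 (first significant figure)
Violet → 7 (second significant figure)
Orange → ×10^3 multiplier
Gold → ±5% tolerance
17 × 1000 = 17000 Ω
Allowed range: 16150 Ω to 17850 Ω.
15600 ohms lies outside that range.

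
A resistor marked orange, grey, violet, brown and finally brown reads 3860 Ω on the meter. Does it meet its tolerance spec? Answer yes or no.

Orange → 3 (first significant figure)
Grey → 8 (second significant figure)
Violet → 7 (third significant figure)
Brown → ×10 multiplier
Brown → ±1% tolerance
387 × 10 = 3870 Ω
Allowed range: 3831.3 Ω to 3908.7 Ω.
3860 Ω lies inside that range.

yes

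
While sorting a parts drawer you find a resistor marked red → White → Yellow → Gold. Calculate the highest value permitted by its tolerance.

304500 Ω

Red → 2 (first significant figure)
White → 9 (second significant figure)
Yellow → ×10^4 multiplier
Gold → ±5% tolerance
29 × 10000 = 290000 Ω
Highest = 290000 × (1 + 5/100) = 304500 Ω.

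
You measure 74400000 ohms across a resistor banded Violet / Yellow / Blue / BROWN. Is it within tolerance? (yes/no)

Violet → 7 (first significant figure)
Yellow → 4 (second significant figure)
Blue → ×10^6 multiplier
Brown → ±1% tolerance
74 × 1000000 = 74000000 Ω
Allowed range: 73260000 Ω to 74740000 Ω.
74400000 ohms lies inside that range.

yes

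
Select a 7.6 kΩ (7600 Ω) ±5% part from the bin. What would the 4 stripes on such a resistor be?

violet, blue, red, gold

7600 Ω = 76 × 10^2.
7 → violet
6 → blue
Multiplier 10^2 → red.
±5% tolerance → gold.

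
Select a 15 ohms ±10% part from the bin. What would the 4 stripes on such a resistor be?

15 Ω = 15 × 10^0.
1 → brown
5 → green
Multiplier 10^0 → black.
±10% tolerance → silver.

brown, green, black, silver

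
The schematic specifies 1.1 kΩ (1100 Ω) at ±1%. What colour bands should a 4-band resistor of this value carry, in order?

1100 Ω = 11 × 10^2.
1 → brown
1 → brown
Multiplier 10^2 → red.
±1% tolerance → brown.

brown, brown, red, brown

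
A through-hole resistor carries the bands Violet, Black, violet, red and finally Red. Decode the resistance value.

Violet → 7 (first significant figure)
Black → 0 (second significant figure)
Violet → 7 (third significant figure)
Red → ×10^2 multiplier
707 × 100 = 70700 Ω

70700 Ω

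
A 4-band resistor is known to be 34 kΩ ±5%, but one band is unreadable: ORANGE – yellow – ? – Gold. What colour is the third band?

orange

34000 Ω = 34 × 10^3.
The third band is the multiplier, 10^3, which is orange.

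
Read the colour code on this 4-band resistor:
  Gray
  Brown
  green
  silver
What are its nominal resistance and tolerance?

Grey → 8 (first significant figure)
Brown → 1 (second significant figure)
Green → ×10^5 multiplier
Silver → ±10% tolerance
81 × 100000 = 8100000 Ω

8100000 Ω ±10%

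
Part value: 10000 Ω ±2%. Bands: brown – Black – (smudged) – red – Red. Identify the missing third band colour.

black

10000 Ω = 100 × 10^2.
The third band gives digit 0 of the significand, and 0 is black.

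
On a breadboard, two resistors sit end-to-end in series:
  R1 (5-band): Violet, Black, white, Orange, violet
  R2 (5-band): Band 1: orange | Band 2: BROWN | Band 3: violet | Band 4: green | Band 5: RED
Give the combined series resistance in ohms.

32409000 Ω

R1: violet, black, white → 709; orange ×10^3 → 709000 Ω.
R2: orange, brown, violet → 317; green ×10^5 → 31700000 Ω.
Series: 709000 + 31700000 = 32409000 Ω.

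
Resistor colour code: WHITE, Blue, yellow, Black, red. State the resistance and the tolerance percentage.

964 Ω ±2%

White → 9 (first significant figure)
Blue → 6 (second significant figure)
Yellow → 4 (third significant figure)
Black → ×1 multiplier
Red → ±2% tolerance
964 × 1 = 964 Ω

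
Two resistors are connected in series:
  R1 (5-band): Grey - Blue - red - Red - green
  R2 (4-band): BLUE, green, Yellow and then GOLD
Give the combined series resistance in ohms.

R1: grey, blue, red → 862; red ×10^2 → 86200 Ω.
R2: blue, green → 65; yellow ×10^4 → 650000 Ω.
Series: 86200 + 650000 = 736200 Ω.

736200 Ω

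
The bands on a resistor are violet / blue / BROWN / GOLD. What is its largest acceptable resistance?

798 Ω

Violet → 7 (first significant figure)
Blue → 6 (second significant figure)
Brown → ×10 multiplier
Gold → ±5% tolerance
76 × 10 = 760 Ω
Largest = 760 × (1 + 5/100) = 798 Ω.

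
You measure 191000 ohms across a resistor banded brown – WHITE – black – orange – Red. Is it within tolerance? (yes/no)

Brown → 1 (first significant figure)
White → 9 (second significant figure)
Black → 0 (third significant figure)
Orange → ×10^3 multiplier
Red → ±2% tolerance
190 × 1000 = 190000 Ω
Allowed range: 186200 Ω to 193800 Ω.
191000 ohms lies inside that range.

yes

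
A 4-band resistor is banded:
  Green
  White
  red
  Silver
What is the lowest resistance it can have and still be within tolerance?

Green → 5 (first significant figure)
White → 9 (second significant figure)
Red → ×10^2 multiplier
Silver → ±10% tolerance
59 × 100 = 5900 Ω
Lowest = 5900 × (1 − 10/100) = 5310 Ω.

5310 Ω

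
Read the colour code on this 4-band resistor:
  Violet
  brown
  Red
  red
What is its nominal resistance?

7100 Ω

Violet → 7 (first significant figure)
Brown → 1 (second significant figure)
Red → ×10^2 multiplier
71 × 100 = 7100 Ω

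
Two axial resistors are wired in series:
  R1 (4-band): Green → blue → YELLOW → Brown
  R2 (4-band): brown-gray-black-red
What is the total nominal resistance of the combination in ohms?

560018 Ω

R1: green, blue → 56; yellow ×10^4 → 560000 Ω.
R2: brown, grey → 18; black ×1 → 18 Ω.
Series: 560000 + 18 = 560018 Ω.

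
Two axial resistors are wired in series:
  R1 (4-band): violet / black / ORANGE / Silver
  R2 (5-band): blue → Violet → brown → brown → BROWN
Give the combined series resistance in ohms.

R1: violet, black → 70; orange ×10^3 → 70000 Ω.
R2: blue, violet, brown → 671; brown ×10 → 6710 Ω.
Series: 70000 + 6710 = 76710 Ω.

76710 Ω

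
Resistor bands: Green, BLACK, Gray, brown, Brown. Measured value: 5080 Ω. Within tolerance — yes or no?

Green → 5 (first significant figure)
Black → 0 (second significant figure)
Grey → 8 (third significant figure)
Brown → ×10 multiplier
Brown → ±1% tolerance
508 × 10 = 5080 Ω
Allowed range: 5029.2 Ω to 5130.8 Ω.
5080 Ω lies inside that range.

yes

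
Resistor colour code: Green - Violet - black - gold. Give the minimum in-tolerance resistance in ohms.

Green → 5 (first significant figure)
Violet → 7 (second significant figure)
Black → ×1 multiplier
Gold → ±5% tolerance
57 × 1 = 57 Ω
Minimum = 57 × (1 − 5/100) = 54.15 Ω.

54.15 Ω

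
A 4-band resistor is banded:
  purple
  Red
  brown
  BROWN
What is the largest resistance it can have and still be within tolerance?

727.2 Ω

Violet → 7 (first significant figure)
Red → 2 (second significant figure)
Brown → ×10 multiplier
Brown → ±1% tolerance
72 × 10 = 720 Ω
Largest = 720 × (1 + 1/100) = 727.2 Ω.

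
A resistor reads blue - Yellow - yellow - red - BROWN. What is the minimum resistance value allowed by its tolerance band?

Blue → 6 (first significant figure)
Yellow → 4 (second significant figure)
Yellow → 4 (third significant figure)
Red → ×10^2 multiplier
Brown → ±1% tolerance
644 × 100 = 64400 Ω
Minimum = 64400 × (1 − 1/100) = 63756 Ω.

63756 Ω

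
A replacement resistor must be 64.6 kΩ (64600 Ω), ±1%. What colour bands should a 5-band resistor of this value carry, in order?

64600 Ω = 646 × 10^2.
6 → blue
4 → yellow
6 → blue
Multiplier 10^2 → red.
±1% tolerance → brown.

blue, yellow, blue, red, brown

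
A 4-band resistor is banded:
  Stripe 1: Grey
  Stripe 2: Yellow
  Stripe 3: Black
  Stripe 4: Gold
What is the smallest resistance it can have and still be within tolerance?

79.8 Ω

Grey → 8 (first significant figure)
Yellow → 4 (second significant figure)
Black → ×1 multiplier
Gold → ±5% tolerance
84 × 1 = 84 Ω
Smallest = 84 × (1 − 5/100) = 79.8 Ω.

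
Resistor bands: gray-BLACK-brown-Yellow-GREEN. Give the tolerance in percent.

±0.5%

The last band, green, is the tolerance band.
Green corresponds to ±0.5%.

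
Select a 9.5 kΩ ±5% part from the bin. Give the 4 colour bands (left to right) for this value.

9500 Ω = 95 × 10^2.
9 → white
5 → green
Multiplier 10^2 → red.
±5% tolerance → gold.

white, green, red, gold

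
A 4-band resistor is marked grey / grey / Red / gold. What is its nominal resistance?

8800 Ω

Grey → 8 (first significant figure)
Grey → 8 (second significant figure)
Red → ×10^2 multiplier
88 × 100 = 8800 Ω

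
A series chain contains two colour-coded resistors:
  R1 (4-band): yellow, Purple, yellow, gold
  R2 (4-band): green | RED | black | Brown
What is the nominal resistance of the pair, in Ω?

R1: yellow, violet → 47; yellow ×10^4 → 470000 Ω.
R2: green, red → 52; black ×1 → 52 Ω.
Series: 470000 + 52 = 470052 Ω.

470052 Ω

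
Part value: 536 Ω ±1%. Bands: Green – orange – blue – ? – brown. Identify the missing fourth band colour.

536 Ω = 536 × 10^0.
The fourth band is the multiplier, 10^0, which is black.

black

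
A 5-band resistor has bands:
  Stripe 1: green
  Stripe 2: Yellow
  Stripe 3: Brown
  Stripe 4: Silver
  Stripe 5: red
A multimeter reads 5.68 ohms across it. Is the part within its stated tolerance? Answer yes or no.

Green → 5 (first significant figure)
Yellow → 4 (second significant figure)
Brown → 1 (third significant figure)
Silver → ×0.01 multiplier
Red → ±2% tolerance
541 × 0.01 = 5.41 Ω
Allowed range: 5.3018 Ω to 5.5182 Ω.
5.68 ohms lies outside that range.

no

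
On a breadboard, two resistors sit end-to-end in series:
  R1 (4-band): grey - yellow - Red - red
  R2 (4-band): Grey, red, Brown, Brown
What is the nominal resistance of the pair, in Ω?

9220 Ω

R1: grey, yellow → 84; red ×10^2 → 8400 Ω.
R2: grey, red → 82; brown ×10 → 820 Ω.
Series: 8400 + 820 = 9220 Ω.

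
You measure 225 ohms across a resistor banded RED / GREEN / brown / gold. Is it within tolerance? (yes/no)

Red → 2 (first significant figure)
Green → 5 (second significant figure)
Brown → ×10 multiplier
Gold → ±5% tolerance
25 × 10 = 250 Ω
Allowed range: 237.5 Ω to 262.5 Ω.
225 ohms lies outside that range.

no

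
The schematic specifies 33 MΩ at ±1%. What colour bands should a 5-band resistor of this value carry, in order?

33000000 Ω = 330 × 10^5.
3 → orange
3 → orange
0 → black
Multiplier 10^5 → green.
±1% tolerance → brown.

orange, orange, black, green, brown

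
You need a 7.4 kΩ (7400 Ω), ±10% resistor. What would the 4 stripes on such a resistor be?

7400 Ω = 74 × 10^2.
7 → violet
4 → yellow
Multiplier 10^2 → red.
±10% tolerance → silver.

violet, yellow, red, silver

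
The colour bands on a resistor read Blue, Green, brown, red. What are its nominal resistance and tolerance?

Blue → 6 (first significant figure)
Green → 5 (second significant figure)
Brown → ×10 multiplier
Red → ±2% tolerance
65 × 10 = 650 Ω

650 Ω ±2%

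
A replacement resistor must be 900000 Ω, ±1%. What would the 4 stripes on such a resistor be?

900000 Ω = 90 × 10^4.
9 → white
0 → black
Multiplier 10^4 → yellow.
±1% tolerance → brown.

white, black, yellow, brown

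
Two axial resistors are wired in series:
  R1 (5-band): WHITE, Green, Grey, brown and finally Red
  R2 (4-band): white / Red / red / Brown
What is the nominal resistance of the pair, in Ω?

18780 Ω

R1: white, green, grey → 958; brown ×10 → 9580 Ω.
R2: white, red → 92; red ×10^2 → 9200 Ω.
Series: 9580 + 9200 = 18780 Ω.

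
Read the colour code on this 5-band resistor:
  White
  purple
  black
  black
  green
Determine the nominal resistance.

970 Ω

White → 9 (first significant figure)
Violet → 7 (second significant figure)
Black → 0 (third significant figure)
Black → ×1 multiplier
970 × 1 = 970 Ω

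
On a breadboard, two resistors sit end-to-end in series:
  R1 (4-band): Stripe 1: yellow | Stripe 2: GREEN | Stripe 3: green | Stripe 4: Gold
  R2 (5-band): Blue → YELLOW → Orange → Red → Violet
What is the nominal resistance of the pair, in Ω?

4564300 Ω

R1: yellow, green → 45; green ×10^5 → 4500000 Ω.
R2: blue, yellow, orange → 643; red ×10^2 → 64300 Ω.
Series: 4500000 + 64300 = 4564300 Ω.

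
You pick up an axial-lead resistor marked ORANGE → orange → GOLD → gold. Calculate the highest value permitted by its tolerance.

3.465 Ω

Orange → 3 (first significant figure)
Orange → 3 (second significant figure)
Gold → ×0.1 multiplier
Gold → ±5% tolerance
33 × 0.1 = 3.3 Ω
Highest = 3.3 × (1 + 5/100) = 3.465 Ω.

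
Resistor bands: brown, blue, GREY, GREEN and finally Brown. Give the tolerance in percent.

The last band, brown, is the tolerance band.
Brown corresponds to ±1%.

±1%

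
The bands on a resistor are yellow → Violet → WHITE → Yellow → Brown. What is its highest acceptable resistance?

4837900 Ω

Yellow → 4 (first significant figure)
Violet → 7 (second significant figure)
White → 9 (third significant figure)
Yellow → ×10^4 multiplier
Brown → ±1% tolerance
479 × 10000 = 4790000 Ω
Highest = 4790000 × (1 + 1/100) = 4837900 Ω.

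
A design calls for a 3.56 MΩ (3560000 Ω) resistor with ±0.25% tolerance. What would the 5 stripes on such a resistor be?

3560000 Ω = 356 × 10^4.
3 → orange
5 → green
6 → blue
Multiplier 10^4 → yellow.
±0.25% tolerance → blue.

orange, green, blue, yellow, blue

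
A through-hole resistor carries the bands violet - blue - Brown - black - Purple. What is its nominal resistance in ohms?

761 Ω

Violet → 7 (first significant figure)
Blue → 6 (second significant figure)
Brown → 1 (third significant figure)
Black → ×1 multiplier
761 × 1 = 761 Ω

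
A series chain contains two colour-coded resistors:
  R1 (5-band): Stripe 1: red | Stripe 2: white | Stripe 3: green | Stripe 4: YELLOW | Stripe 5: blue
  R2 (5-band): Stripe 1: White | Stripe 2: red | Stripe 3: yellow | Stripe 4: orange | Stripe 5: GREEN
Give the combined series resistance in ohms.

3874000 Ω

R1: red, white, green → 295; yellow ×10^4 → 2950000 Ω.
R2: white, red, yellow → 924; orange ×10^3 → 924000 Ω.
Series: 2950000 + 924000 = 3874000 Ω.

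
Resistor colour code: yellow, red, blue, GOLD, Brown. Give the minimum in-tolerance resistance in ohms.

Yellow → 4 (first significant figure)
Red → 2 (second significant figure)
Blue → 6 (third significant figure)
Gold → ×0.1 multiplier
Brown → ±1% tolerance
426 × 0.1 = 42.6 Ω
Minimum = 42.6 × (1 − 1/100) = 42.174 Ω.

42.174 Ω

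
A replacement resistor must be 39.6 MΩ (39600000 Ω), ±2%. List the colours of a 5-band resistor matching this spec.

orange, white, blue, green, red

39600000 Ω = 396 × 10^5.
3 → orange
9 → white
6 → blue
Multiplier 10^5 → green.
±2% tolerance → red.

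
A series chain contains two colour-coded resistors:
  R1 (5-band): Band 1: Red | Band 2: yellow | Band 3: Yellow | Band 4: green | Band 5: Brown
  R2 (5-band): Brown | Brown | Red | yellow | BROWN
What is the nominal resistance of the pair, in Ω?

25520000 Ω

R1: red, yellow, yellow → 244; green ×10^5 → 24400000 Ω.
R2: brown, brown, red → 112; yellow ×10^4 → 1120000 Ω.
Series: 24400000 + 1120000 = 25520000 Ω.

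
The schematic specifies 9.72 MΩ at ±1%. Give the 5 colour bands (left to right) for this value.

white, violet, red, yellow, brown

9720000 Ω = 972 × 10^4.
9 → white
7 → violet
2 → red
Multiplier 10^4 → yellow.
±1% tolerance → brown.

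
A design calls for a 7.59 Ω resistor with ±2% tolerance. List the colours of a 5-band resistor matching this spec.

7.59 Ω = 759 × 10^-2.
7 → violet
5 → green
9 → white
Multiplier 10^-2 → silver.
±2% tolerance → red.

violet, green, white, silver, red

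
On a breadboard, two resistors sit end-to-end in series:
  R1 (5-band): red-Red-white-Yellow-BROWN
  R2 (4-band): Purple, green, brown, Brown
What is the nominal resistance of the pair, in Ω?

2290750 Ω

R1: red, red, white → 229; yellow ×10^4 → 2290000 Ω.
R2: violet, green → 75; brown ×10 → 750 Ω.
Series: 2290000 + 750 = 2290750 Ω.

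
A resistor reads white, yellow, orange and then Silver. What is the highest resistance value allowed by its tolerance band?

White → 9 (first significant figure)
Yellow → 4 (second significant figure)
Orange → ×10^3 multiplier
Silver → ±10% tolerance
94 × 1000 = 94000 Ω
Highest = 94000 × (1 + 10/100) = 103400 Ω.

103400 Ω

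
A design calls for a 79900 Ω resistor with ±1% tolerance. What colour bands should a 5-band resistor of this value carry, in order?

violet, white, white, red, brown

79900 Ω = 799 × 10^2.
7 → violet
9 → white
9 → white
Multiplier 10^2 → red.
±1% tolerance → brown.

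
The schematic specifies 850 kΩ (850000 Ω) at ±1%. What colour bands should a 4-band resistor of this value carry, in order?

850000 Ω = 85 × 10^4.
8 → grey
5 → green
Multiplier 10^4 → yellow.
±1% tolerance → brown.

grey, green, yellow, brown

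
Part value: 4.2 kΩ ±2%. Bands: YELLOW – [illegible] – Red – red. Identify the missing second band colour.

4200 Ω = 42 × 10^2.
The second band gives digit 2 of the significand, and 2 is red.

red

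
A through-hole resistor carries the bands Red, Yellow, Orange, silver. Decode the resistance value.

24000 Ω

Red → 2 (first significant figure)
Yellow → 4 (second significant figure)
Orange → ×10^3 multiplier
24 × 1000 = 24000 Ω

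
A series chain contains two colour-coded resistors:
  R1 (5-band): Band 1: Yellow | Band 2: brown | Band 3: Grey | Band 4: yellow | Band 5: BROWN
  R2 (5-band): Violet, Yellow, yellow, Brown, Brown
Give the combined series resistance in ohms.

R1: yellow, brown, grey → 418; yellow ×10^4 → 4180000 Ω.
R2: violet, yellow, yellow → 744; brown ×10 → 7440 Ω.
Series: 4180000 + 7440 = 4187440 Ω.

4187440 Ω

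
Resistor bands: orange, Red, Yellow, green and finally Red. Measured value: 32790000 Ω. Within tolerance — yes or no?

yes

Orange → 3 (first significant figure)
Red → 2 (second significant figure)
Yellow → 4 (third significant figure)
Green → ×10^5 multiplier
Red → ±2% tolerance
324 × 100000 = 32400000 Ω
Allowed range: 31752000 Ω to 33048000 Ω.
32790000 Ω lies inside that range.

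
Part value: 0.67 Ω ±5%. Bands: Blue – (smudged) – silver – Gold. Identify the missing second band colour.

0.67 Ω = 67 × 10^-2.
The second band gives digit 7 of the significand, and 7 is violet.

violet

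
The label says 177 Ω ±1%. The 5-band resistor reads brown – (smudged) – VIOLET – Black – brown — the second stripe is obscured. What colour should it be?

177 Ω = 177 × 10^0.
The second band gives digit 7 of the significand, and 7 is violet.

violet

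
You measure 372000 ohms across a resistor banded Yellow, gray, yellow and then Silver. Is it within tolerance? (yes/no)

Yellow → 4 (first significant figure)
Grey → 8 (second significant figure)
Yellow → ×10^4 multiplier
Silver → ±10% tolerance
48 × 10000 = 480000 Ω
Allowed range: 432000 Ω to 528000 Ω.
372000 ohms lies outside that range.

no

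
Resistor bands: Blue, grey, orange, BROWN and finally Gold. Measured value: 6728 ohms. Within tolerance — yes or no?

Blue → 6 (first significant figure)
Grey → 8 (second significant figure)
Orange → 3 (third significant figure)
Brown → ×10 multiplier
Gold → ±5% tolerance
683 × 10 = 6830 Ω
Allowed range: 6488.5 Ω to 7171.5 Ω.
6728 ohms lies inside that range.

yes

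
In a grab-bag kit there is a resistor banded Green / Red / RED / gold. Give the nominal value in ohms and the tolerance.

5200 Ω ±5%

Green → 5 (first significant figure)
Red → 2 (second significant figure)
Red → ×10^2 multiplier
Gold → ±5% tolerance
52 × 100 = 5200 Ω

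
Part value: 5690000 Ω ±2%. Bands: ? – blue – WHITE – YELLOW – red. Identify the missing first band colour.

5690000 Ω = 569 × 10^4.
The first band gives digit 5 of the significand, and 5 is green.

green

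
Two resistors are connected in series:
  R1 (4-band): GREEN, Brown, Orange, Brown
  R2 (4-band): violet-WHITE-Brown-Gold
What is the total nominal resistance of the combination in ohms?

R1: green, brown → 51; orange ×10^3 → 51000 Ω.
R2: violet, white → 79; brown ×10 → 790 Ω.
Series: 51000 + 790 = 51790 Ω.

51790 Ω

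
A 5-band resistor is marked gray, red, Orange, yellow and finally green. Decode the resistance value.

8230000 Ω

Grey → 8 (first significant figure)
Red → 2 (second significant figure)
Orange → 3 (third significant figure)
Yellow → ×10^4 multiplier
823 × 10000 = 8230000 Ω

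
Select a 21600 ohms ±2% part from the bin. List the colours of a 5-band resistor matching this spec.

red, brown, blue, red, red

21600 Ω = 216 × 10^2.
2 → red
1 → brown
6 → blue
Multiplier 10^2 → red.
±2% tolerance → red.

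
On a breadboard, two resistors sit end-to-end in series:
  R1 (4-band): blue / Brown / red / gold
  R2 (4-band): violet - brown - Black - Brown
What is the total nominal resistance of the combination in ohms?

R1: blue, brown → 61; red ×10^2 → 6100 Ω.
R2: violet, brown → 71; black ×1 → 71 Ω.
Series: 6100 + 71 = 6171 Ω.

6171 Ω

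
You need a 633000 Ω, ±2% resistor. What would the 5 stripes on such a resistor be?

633000 Ω = 633 × 10^3.
6 → blue
3 → orange
3 → orange
Multiplier 10^3 → orange.
±2% tolerance → red.

blue, orange, orange, orange, red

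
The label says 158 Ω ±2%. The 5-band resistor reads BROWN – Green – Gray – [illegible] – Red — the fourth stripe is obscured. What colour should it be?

black

158 Ω = 158 × 10^0.
The fourth band is the multiplier, 10^0, which is black.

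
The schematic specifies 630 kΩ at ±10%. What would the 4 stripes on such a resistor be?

630000 Ω = 63 × 10^4.
6 → blue
3 → orange
Multiplier 10^4 → yellow.
±10% tolerance → silver.

blue, orange, yellow, silver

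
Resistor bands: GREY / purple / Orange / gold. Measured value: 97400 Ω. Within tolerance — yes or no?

Grey → 8 (first significant figure)
Violet → 7 (second significant figure)
Orange → ×10^3 multiplier
Gold → ±5% tolerance
87 × 1000 = 87000 Ω
Allowed range: 82650 Ω to 91350 Ω.
97400 Ω lies outside that range.

no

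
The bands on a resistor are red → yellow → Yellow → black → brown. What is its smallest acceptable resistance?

241.56 Ω

Red → 2 (first significant figure)
Yellow → 4 (second significant figure)
Yellow → 4 (third significant figure)
Black → ×1 multiplier
Brown → ±1% tolerance
244 × 1 = 244 Ω
Smallest = 244 × (1 − 1/100) = 241.56 Ω.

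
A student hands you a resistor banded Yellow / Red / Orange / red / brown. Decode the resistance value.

42300 Ω

Yellow → 4 (first significant figure)
Red → 2 (second significant figure)
Orange → 3 (third significant figure)
Red → ×10^2 multiplier
423 × 100 = 42300 Ω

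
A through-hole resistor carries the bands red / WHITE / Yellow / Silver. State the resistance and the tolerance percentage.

Red → 2 (first significant figure)
White → 9 (second significant figure)
Yellow → ×10^4 multiplier
Silver → ±10% tolerance
29 × 10000 = 290000 Ω

290000 Ω ±10%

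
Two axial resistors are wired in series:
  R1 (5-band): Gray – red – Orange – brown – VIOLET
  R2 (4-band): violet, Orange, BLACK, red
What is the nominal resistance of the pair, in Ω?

R1: grey, red, orange → 823; brown ×10 → 8230 Ω.
R2: violet, orange → 73; black ×1 → 73 Ω.
Series: 8230 + 73 = 8303 Ω.

8303 Ω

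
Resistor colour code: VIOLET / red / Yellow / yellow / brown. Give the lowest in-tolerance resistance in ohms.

7167600 Ω

Violet → 7 (first significant figure)
Red → 2 (second significant figure)
Yellow → 4 (third significant figure)
Yellow → ×10^4 multiplier
Brown → ±1% tolerance
724 × 10000 = 7240000 Ω
Lowest = 7240000 × (1 − 1/100) = 7167600 Ω.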